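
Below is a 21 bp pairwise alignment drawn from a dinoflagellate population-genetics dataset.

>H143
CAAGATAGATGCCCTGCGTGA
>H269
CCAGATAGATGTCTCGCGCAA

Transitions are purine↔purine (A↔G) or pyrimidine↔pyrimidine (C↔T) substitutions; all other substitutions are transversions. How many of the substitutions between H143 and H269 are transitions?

The sequences differ at positions 2 (A/C, transversion), 12 (C/T, transition), 14 (C/T, transition), 15 (T/C, transition), 19 (T/C, transition), 20 (G/A, transition).
Of the 6 differences, 5 transitions and 1 transversion, so the answer is 5.

5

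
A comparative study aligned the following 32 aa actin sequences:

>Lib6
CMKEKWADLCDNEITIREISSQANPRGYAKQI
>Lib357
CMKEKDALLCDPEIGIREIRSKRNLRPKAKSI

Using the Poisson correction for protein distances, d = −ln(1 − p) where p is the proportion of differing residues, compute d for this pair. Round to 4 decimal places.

Differing sites — 6:W/D; 8:D/L; 12:N/P; 15:T/G; 20:S/R; 22:Q/K; 23:A/R; 25:P/L; 27:G/P; 28:Y/K; 31:Q/S.
p = 11/32 = 0.343750.
d = −ln(1 − 0.343750) = −ln(0.656250) = 0.4212.

0.4212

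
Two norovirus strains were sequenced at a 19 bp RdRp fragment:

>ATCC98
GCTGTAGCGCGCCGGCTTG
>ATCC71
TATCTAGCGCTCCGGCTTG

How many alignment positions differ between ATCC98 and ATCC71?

4

Mismatches occur at site 1 (G↔T), site 2 (C↔A), site 4 (G↔C), site 11 (G↔T).
That gives 4 mismatches out of 19 aligned sites, so the Hamming distance is 4.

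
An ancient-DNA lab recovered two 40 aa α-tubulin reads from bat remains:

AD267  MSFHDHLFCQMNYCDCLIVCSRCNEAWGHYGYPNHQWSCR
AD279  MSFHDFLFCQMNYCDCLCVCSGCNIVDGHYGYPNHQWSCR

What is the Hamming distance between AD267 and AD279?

6

Differing sites — 6:H/F; 18:I/C; 22:R/G; 25:E/I; 26:A/V; 27:W/D.
That gives 6 mismatches out of 40 aligned sites, so the Hamming distance is 6.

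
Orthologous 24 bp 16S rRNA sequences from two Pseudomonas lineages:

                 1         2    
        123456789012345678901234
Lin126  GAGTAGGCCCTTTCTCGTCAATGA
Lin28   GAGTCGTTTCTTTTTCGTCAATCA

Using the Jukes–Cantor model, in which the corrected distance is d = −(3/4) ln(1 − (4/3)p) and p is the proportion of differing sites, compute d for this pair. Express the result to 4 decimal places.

0.3041

Mismatches occur at site 5 (A/C), site 7 (G/T), site 8 (C/T), site 9 (C/T), site 14 (C/T), site 23 (G/C).
p = 6/24 = 0.250000.
d = −0.75 · ln(1 − (4/3)·0.250000) = −0.75 · ln(0.666667) = −0.75 · (-0.405465) = 0.3041.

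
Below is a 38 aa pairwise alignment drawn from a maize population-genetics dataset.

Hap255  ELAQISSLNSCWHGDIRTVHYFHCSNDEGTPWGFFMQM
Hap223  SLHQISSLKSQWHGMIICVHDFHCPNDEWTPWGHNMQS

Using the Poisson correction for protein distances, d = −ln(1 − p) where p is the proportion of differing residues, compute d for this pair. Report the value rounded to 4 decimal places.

The sequences differ at positions 1 (E/S), 3 (A/H), 9 (N/K), 11 (C/Q), 15 (D/M), 17 (R/I), 18 (T/C), 21 (Y/D), 25 (S/P), 29 (G/W), 34 (F/H), 35 (F/N), 38 (M/S).
p = 13/38 = 0.342105.
d = −ln(1 − 0.342105) = −ln(0.657895) = 0.4187.

0.4187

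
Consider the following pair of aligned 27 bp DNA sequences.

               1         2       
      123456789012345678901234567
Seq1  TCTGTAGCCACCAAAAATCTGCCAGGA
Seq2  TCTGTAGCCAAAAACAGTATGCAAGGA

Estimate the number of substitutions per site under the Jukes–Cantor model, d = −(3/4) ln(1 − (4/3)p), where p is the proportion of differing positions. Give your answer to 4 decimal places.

The sequences differ at positions 11 (C/A), 12 (C/A), 15 (A/C), 17 (A/G), 19 (C/A), 23 (C/A).
p = 6/27 = 0.222222.
d = −0.75 · ln(1 − (4/3)·0.222222) = −0.75 · ln(0.703704) = −0.75 · (-0.351397) = 0.2635.

0.2635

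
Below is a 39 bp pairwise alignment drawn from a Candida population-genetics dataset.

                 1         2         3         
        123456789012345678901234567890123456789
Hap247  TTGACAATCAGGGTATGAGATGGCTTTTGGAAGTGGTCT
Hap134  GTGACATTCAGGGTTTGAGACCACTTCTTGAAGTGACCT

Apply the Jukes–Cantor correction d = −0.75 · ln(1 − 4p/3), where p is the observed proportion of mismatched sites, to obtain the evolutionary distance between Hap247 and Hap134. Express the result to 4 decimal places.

0.3138

The sequences differ at positions 1 (T/G), 7 (A/T), 15 (A/T), 21 (T/C), 22 (G/C), 23 (G/A), 27 (T/C), 29 (G/T), 36 (G/A), 37 (T/C).
p = 10/39 = 0.256410.
d = −0.75 · ln(1 − (4/3)·0.256410) = −0.75 · ln(0.658120) = −0.75 · (-0.418368) = 0.3138.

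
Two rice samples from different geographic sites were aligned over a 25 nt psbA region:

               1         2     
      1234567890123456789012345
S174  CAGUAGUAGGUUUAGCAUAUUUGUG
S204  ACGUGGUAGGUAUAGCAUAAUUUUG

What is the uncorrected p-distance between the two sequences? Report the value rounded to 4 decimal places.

0.2400

Differing sites — 1:C/A; 2:A/C; 5:A/G; 12:U/A; 20:U/A; 23:G/U.
There are 6 differences over 25 sites, so p = 6/25 = 0.2400.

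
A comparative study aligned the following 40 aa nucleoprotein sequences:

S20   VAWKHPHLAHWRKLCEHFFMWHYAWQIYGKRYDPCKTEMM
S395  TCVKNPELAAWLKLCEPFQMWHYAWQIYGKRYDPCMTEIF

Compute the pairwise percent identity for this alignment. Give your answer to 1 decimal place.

Differing sites — 1:V/T; 2:A/C; 3:W/V; 5:H/N; 7:H/E; 10:H/A; 12:R/L; 17:H/P; 19:F/Q; 36:K/M; 39:M/I; 40:M/F.
28 of the 40 sites match, so the percent identity is 28/40 × 100 = 70.0%.

70.0%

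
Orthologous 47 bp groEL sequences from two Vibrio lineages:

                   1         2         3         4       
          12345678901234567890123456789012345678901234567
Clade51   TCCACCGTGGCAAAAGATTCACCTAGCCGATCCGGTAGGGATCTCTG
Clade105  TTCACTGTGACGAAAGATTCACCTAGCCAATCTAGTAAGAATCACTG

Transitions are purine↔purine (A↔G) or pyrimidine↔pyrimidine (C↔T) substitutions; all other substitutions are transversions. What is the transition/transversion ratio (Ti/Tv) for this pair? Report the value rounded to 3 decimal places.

9.000

The sequences differ at positions 2 (C/T, transition), 6 (C/T, transition), 10 (G/A, transition), 12 (A/G, transition), 29 (G/A, transition), 33 (C/T, transition), 34 (G/A, transition), 38 (G/A, transition), 40 (G/A, transition), 44 (T/A, transversion).
Of the 10 differences, 9 transitions and 1 transversion, so Ti/Tv = 9/1 = 9.000.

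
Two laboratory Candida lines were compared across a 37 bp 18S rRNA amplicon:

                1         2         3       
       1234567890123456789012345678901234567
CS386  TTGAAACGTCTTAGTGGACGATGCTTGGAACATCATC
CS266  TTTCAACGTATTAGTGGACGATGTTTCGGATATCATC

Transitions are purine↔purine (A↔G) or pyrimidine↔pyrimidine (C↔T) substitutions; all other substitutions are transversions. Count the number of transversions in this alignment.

Differing sites — 3:G/T (Tv); 4:A/C (Tv); 10:C/A (Tv); 24:C/T (Ti); 27:G/C (Tv); 29:A/G (Ti); 31:C/T (Ti).
Of the 7 differences, 3 transitions and 4 transversions, so the answer is 4.

4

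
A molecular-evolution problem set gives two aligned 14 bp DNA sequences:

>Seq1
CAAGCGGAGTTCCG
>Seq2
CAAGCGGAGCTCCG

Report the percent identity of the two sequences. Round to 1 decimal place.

92.9%

A single mismatch occurs at site 10 (T→C).
13 of the 14 sites match, so the percent identity is 13/14 × 100 = 92.9%.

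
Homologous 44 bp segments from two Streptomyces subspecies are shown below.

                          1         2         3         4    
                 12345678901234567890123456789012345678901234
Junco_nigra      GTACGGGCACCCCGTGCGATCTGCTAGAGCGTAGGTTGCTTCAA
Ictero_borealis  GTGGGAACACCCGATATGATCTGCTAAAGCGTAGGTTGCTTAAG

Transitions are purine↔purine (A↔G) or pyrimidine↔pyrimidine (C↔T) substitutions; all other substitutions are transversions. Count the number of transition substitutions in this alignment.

8

Mismatches occur at site 3 (A→G, transition), site 4 (C→G, transversion), site 6 (G→A, transition), site 7 (G→A, transition), site 13 (C→G, transversion), site 14 (G→A, transition), site 16 (G→A, transition), site 17 (C→T, transition), site 27 (G→A, transition), site 42 (C→A, transversion), site 44 (A→G, transition).
Of the 11 differences, 8 transitions and 3 transversions, so the answer is 8.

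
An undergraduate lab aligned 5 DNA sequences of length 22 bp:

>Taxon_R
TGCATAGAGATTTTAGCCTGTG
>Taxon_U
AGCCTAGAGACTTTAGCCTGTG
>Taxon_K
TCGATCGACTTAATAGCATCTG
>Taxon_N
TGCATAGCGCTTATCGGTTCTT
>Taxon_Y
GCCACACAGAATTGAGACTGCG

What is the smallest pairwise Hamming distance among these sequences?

3

Pairwise Hamming distances:
  Taxon_R vs Taxon_U: 3
  Taxon_R vs Taxon_K: 9
  Taxon_R vs Taxon_N: 8
  Taxon_R vs Taxon_Y: 8
  Taxon_U vs Taxon_K: 12
  Taxon_U vs Taxon_N: 11
  Taxon_U vs Taxon_Y: 9
  Taxon_K vs Taxon_N: 11
  Taxon_K vs Taxon_Y: 15
  Taxon_N vs Taxon_Y: 15
The smallest is 3, between Taxon_R and Taxon_U.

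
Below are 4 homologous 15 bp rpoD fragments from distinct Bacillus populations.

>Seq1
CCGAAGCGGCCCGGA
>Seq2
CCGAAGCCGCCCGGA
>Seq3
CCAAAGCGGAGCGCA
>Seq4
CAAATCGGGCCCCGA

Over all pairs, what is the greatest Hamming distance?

Pairwise Hamming distances:
  Seq1 vs Seq2: 1
  Seq1 vs Seq3: 4
  Seq1 vs Seq4: 6
  Seq2 vs Seq3: 5
  Seq2 vs Seq4: 7
  Seq3 vs Seq4: 8
The largest is 8, between Seq3 and Seq4.

8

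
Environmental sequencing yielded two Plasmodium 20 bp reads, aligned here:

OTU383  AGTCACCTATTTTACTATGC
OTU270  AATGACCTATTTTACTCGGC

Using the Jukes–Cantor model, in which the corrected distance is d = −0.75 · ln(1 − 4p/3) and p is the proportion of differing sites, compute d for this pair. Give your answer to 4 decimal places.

0.2326

Mismatches occur at site 2 (G↔A), site 4 (C↔G), site 17 (A↔C), site 18 (T↔G).
p = 4/20 = 0.200000.
d = −0.75 · ln(1 − (4/3)·0.200000) = −0.75 · ln(0.733333) = −0.75 · (-0.310155) = 0.2326.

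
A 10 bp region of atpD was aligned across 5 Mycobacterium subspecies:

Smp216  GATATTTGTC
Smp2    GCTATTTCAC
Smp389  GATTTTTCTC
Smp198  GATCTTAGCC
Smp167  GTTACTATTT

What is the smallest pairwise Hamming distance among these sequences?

Pairwise Hamming distances:
  Smp216 vs Smp2: 3
  Smp216 vs Smp389: 2
  Smp216 vs Smp198: 3
  Smp216 vs Smp167: 5
  Smp2 vs Smp389: 3
  Smp2 vs Smp198: 5
  Smp2 vs Smp167: 6
  Smp389 vs Smp198: 4
  Smp389 vs Smp167: 6
  Smp198 vs Smp167: 6
The smallest is 2, between Smp216 and Smp389.

2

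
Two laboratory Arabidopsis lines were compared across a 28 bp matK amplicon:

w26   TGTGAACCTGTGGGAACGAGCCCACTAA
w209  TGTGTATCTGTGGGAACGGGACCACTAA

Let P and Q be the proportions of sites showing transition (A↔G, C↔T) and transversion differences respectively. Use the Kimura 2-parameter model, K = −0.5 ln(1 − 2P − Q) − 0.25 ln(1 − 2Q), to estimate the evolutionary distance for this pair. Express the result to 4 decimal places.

Mismatches occur at site 5 (A/T, transversion), site 7 (C/T, transition), site 19 (A/G, transition), site 21 (C/A, transversion).
Of the 4 differences, 2 transitions and 2 transversions over 28 sites: P = 2/28 = 0.071429, Q = 2/28 = 0.071429.
d = −0.5·ln(0.785713) − 0.25·ln(0.857142) = −0.5·(-0.241164) − 0.25·(-0.154152) = 0.1591.

0.1591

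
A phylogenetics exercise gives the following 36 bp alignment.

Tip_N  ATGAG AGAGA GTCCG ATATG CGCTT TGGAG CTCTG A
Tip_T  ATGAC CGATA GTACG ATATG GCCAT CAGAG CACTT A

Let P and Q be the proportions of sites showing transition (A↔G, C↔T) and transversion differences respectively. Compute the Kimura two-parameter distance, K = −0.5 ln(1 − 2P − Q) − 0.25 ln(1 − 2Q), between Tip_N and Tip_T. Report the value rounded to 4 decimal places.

Differing sites — 5:G/C (Tv); 6:A/C (Tv); 9:G/T (Tv); 13:C/A (Tv); 21:C/G (Tv); 22:G/C (Tv); 24:T/A (Tv); 26:T/C (Ti); 27:G/A (Ti); 32:T/A (Tv); 35:G/T (Tv).
Of the 11 differences, 2 transitions and 9 transversions over 36 sites: P = 2/36 = 0.055556, Q = 9/36 = 0.250000.
d = −0.5·ln(0.638888) − 0.25·ln(0.500000) = −0.5·(-0.448026) − 0.25·(-0.693147) = 0.3973.

0.3973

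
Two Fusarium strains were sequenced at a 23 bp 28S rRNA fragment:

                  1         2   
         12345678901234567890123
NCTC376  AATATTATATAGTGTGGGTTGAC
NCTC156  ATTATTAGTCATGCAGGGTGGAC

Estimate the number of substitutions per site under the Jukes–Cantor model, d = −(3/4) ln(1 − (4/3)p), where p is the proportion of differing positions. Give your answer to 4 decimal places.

0.5532

The sequences differ at positions 2 (A/T), 8 (T/G), 9 (A/T), 10 (T/C), 12 (G/T), 13 (T/G), 14 (G/C), 15 (T/A), 20 (T/G).
p = 9/23 = 0.391304.
d = −0.75 · ln(1 − (4/3)·0.391304) = −0.75 · ln(0.478261) = −0.75 · (-0.737599) = 0.5532.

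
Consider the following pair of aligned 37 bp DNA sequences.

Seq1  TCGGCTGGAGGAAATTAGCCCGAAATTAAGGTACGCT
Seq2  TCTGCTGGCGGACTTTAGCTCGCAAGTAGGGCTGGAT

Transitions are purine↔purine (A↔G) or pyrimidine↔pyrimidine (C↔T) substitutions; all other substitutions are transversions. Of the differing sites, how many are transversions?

9

Differing sites — 3:G/T (Tv); 9:A/C (Tv); 13:A/C (Tv); 14:A/T (Tv); 20:C/T (Ti); 23:A/C (Tv); 26:T/G (Tv); 29:A/G (Ti); 32:T/C (Ti); 33:A/T (Tv); 34:C/G (Tv); 36:C/A (Tv).
Of the 12 differences, 3 transitions and 9 transversions, so the answer is 9.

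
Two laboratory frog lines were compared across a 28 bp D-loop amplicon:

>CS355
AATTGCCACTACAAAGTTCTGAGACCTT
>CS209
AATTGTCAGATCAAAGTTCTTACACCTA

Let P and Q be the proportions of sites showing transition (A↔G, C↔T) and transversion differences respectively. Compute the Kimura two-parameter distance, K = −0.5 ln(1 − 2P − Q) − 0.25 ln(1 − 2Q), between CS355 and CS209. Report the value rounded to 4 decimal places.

Mismatches occur at site 6 (C/T, transition), site 9 (C/G, transversion), site 10 (T/A, transversion), site 11 (A/T, transversion), site 21 (G/T, transversion), site 23 (G/C, transversion), site 28 (T/A, transversion).
Of the 7 differences, 1 transition and 6 transversions over 28 sites: P = 1/28 = 0.035714, Q = 6/28 = 0.214286.
d = −0.5·ln(0.714286) − 0.25·ln(0.571428) = −0.5·(-0.336472) − 0.25·(-0.559617) = 0.3081.

0.3081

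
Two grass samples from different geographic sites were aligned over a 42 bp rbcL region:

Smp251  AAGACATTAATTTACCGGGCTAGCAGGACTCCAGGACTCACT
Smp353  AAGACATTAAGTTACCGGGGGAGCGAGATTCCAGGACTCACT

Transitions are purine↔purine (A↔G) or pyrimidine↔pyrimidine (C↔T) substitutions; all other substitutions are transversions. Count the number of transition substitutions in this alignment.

Mismatches occur at site 11 (T→G, transversion), site 20 (C→G, transversion), site 21 (T→G, transversion), site 25 (A→G, transition), site 26 (G→A, transition), site 29 (C→T, transition).
Of the 6 differences, 3 transitions and 3 transversions, so the answer is 3.

3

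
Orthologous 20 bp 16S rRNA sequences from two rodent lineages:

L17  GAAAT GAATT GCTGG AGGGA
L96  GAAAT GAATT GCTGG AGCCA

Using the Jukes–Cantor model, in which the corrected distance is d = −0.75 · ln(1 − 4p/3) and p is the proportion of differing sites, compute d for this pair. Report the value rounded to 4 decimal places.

0.1073

Mismatches occur at site 18 (G/C), site 19 (G/C).
p = 2/20 = 0.100000.
d = −0.75 · ln(1 − (4/3)·0.100000) = −0.75 · ln(0.866667) = −0.75 · (-0.143100) = 0.1073.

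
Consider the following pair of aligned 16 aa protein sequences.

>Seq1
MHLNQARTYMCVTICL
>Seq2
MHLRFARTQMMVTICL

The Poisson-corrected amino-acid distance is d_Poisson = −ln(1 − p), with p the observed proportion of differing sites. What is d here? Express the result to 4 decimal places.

Mismatches occur at site 4 (N→R), site 5 (Q→F), site 9 (Y→Q), site 11 (C→M).
p = 4/16 = 0.250000.
d = −ln(1 − 0.250000) = −ln(0.750000) = 0.2877.

0.2877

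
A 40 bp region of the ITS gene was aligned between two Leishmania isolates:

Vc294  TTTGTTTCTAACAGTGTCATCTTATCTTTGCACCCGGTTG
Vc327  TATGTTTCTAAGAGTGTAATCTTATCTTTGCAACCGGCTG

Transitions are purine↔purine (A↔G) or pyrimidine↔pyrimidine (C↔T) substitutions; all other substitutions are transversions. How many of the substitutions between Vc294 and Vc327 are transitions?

Differing sites — 2:T/A (Tv); 12:C/G (Tv); 18:C/A (Tv); 33:C/A (Tv); 38:T/C (Ti).
Of the 5 differences, 1 transition and 4 transversions, so the answer is 1.

1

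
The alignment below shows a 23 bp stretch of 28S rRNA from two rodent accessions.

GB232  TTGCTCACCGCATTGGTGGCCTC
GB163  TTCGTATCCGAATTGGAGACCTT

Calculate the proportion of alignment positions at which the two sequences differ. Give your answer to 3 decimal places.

Mismatches occur at site 3 (G/C), site 4 (C/G), site 6 (C/A), site 7 (A/T), site 11 (C/A), site 17 (T/A), site 19 (G/A), site 23 (C/T).
There are 8 differences over 23 sites, so p = 8/23 = 0.348.

0.348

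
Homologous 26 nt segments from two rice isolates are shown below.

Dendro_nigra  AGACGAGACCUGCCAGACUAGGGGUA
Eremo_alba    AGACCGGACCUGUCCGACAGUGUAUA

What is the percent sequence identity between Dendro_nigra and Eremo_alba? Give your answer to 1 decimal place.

The sequences differ at positions 5 (G/C), 6 (A/G), 13 (C/U), 15 (A/C), 19 (U/A), 20 (A/G), 21 (G/U), 23 (G/U), 24 (G/A).
17 of the 26 sites match, so the percent identity is 17/26 × 100 = 65.4%.

65.4%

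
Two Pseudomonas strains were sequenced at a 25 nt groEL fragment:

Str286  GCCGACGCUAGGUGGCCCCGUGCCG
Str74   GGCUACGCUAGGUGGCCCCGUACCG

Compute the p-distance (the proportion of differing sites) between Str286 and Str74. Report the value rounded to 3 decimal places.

0.120

Mismatches occur at site 2 (C↔G), site 4 (G↔U), site 22 (G↔A).
There are 3 differences over 25 sites, so p = 3/25 = 0.120.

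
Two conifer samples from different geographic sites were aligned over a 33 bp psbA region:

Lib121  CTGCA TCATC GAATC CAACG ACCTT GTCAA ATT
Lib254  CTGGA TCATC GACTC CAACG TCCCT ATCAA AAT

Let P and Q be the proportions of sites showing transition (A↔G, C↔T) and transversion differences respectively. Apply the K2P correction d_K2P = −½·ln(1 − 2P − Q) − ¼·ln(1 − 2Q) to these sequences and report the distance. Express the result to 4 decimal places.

Differing sites — 4:C/G (Tv); 13:A/C (Tv); 21:A/T (Tv); 24:T/C (Ti); 26:G/A (Ti); 32:T/A (Tv).
Of the 6 differences, 2 transitions and 4 transversions over 33 sites: P = 2/33 = 0.060606, Q = 4/33 = 0.121212.
d = −0.5·ln(0.757576) − 0.25·ln(0.757576) = −0.5·(-0.277631) − 0.25·(-0.277631) = 0.2082.

0.2082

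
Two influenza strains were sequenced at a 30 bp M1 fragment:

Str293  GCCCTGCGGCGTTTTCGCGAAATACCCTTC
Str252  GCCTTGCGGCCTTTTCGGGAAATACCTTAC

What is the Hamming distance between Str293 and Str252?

Differing sites — 4:C/T; 11:G/C; 18:C/G; 27:C/T; 29:T/A.
That gives 5 mismatches out of 30 aligned sites, so the Hamming distance is 5.

5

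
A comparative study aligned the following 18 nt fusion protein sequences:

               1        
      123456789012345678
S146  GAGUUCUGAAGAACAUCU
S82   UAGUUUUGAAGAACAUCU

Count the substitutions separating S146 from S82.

2

Mismatches occur at site 1 (G↔U), site 6 (C↔U).
That gives 2 mismatches out of 18 aligned sites, so the Hamming distance is 2.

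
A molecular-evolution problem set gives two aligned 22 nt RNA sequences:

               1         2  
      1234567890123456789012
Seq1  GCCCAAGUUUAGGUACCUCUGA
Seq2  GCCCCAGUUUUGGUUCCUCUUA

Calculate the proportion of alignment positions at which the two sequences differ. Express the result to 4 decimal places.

The sequences differ at positions 5 (A/C), 11 (A/U), 15 (A/U), 21 (G/U).
There are 4 differences over 22 sites, so p = 4/22 = 0.1818.

0.1818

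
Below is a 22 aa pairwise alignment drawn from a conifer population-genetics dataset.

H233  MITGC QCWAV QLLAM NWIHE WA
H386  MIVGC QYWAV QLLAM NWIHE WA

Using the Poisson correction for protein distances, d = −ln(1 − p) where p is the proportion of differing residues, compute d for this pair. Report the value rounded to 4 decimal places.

The sequences differ at positions 3 (T/V), 7 (C/Y).
p = 2/22 = 0.090909.
d = −ln(1 − 0.090909) = −ln(0.909091) = 0.0953.

0.0953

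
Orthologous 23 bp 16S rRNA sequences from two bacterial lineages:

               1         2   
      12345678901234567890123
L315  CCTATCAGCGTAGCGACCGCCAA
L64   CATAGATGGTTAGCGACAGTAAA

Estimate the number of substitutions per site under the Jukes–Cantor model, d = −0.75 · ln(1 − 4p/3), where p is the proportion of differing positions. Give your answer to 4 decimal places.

0.5532

The sequences differ at positions 2 (C/A), 5 (T/G), 6 (C/A), 7 (A/T), 9 (C/G), 10 (G/T), 18 (C/A), 20 (C/T), 21 (C/A).
p = 9/23 = 0.391304.
d = −0.75 · ln(1 − (4/3)·0.391304) = −0.75 · ln(0.478261) = −0.75 · (-0.737599) = 0.5532.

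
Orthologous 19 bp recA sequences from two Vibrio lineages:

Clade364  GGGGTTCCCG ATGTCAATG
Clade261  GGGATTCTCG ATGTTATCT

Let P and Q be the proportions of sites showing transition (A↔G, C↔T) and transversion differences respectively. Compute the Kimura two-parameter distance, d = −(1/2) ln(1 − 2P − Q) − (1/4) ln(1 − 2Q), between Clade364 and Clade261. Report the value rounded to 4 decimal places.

0.4327

The sequences differ at positions 4 (G/A, transition), 8 (C/T, transition), 15 (C/T, transition), 17 (A/T, transversion), 18 (T/C, transition), 19 (G/T, transversion).
Of the 6 differences, 4 transitions and 2 transversions over 19 sites: P = 4/19 = 0.210526, Q = 2/19 = 0.105263.
d = −0.5·ln(0.473685) − 0.25·ln(0.789474) = −0.5·(-0.747213) − 0.25·(-0.236388) = 0.4327.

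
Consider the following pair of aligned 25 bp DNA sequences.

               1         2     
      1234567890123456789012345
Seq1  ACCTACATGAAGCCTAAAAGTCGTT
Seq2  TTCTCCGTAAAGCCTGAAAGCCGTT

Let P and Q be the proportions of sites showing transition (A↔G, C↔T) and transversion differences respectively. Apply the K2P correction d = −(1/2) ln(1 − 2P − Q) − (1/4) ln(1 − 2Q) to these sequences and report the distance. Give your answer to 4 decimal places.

0.3706

Differing sites — 1:A/T (Tv); 2:C/T (Ti); 5:A/C (Tv); 7:A/G (Ti); 9:G/A (Ti); 16:A/G (Ti); 21:T/C (Ti).
Of the 7 differences, 5 transitions and 2 transversions over 25 sites: P = 5/25 = 0.200000, Q = 2/25 = 0.080000.
d = −0.5·ln(0.520000) − 0.25·ln(0.840000) = −0.5·(-0.653926) − 0.25·(-0.174353) = 0.3706.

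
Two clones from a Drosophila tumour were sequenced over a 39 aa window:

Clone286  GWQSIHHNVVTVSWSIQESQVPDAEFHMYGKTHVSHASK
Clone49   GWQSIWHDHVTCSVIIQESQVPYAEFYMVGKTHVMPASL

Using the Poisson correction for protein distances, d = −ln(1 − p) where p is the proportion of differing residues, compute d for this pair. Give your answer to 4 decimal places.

0.3677

The sequences differ at positions 6 (H/W), 8 (N/D), 9 (V/H), 12 (V/C), 14 (W/V), 15 (S/I), 23 (D/Y), 27 (H/Y), 29 (Y/V), 35 (S/M), 36 (H/P), 39 (K/L).
p = 12/39 = 0.307692.
d = −ln(1 − 0.307692) = −ln(0.692308) = 0.3677.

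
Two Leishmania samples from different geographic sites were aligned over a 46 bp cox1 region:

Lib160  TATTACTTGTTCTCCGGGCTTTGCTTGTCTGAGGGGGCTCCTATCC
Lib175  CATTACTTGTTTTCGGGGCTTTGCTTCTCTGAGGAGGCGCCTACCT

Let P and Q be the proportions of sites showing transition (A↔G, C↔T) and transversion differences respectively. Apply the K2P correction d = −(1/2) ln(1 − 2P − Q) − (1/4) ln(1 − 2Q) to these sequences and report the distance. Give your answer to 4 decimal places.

Differing sites — 1:T/C (Ti); 12:C/T (Ti); 15:C/G (Tv); 27:G/C (Tv); 35:G/A (Ti); 39:T/G (Tv); 44:T/C (Ti); 46:C/T (Ti).
Of the 8 differences, 5 transitions and 3 transversions over 46 sites: P = 5/46 = 0.108696, Q = 3/46 = 0.065217.
d = −0.5·ln(0.717391) − 0.25·ln(0.869566) = −0.5·(-0.332134) − 0.25·(-0.139761) = 0.2010.

0.2010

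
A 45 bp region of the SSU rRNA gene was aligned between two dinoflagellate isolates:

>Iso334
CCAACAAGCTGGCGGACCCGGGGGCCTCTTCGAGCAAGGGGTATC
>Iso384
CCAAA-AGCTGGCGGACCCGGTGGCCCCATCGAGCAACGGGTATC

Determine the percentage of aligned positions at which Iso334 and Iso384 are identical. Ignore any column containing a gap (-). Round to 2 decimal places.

Excluding the 1 gap column leaves 44 comparable sites.
The sequences differ at positions 5 (C/A), 22 (G/T), 27 (T/C), 29 (T/A), 38 (G/C).
39 of the 44 comparable sites match, so the percent identity is 39/44 × 100 = 88.64%.

88.64%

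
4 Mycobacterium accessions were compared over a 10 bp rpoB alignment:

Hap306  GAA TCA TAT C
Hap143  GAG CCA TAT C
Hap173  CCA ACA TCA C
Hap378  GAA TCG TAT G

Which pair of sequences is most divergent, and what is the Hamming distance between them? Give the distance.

Pairwise Hamming distances:
  Hap306 vs Hap143: 2
  Hap306 vs Hap173: 5
  Hap306 vs Hap378: 2
  Hap143 vs Hap173: 6
  Hap143 vs Hap378: 4
  Hap173 vs Hap378: 7
The largest is 7, between Hap173 and Hap378.

7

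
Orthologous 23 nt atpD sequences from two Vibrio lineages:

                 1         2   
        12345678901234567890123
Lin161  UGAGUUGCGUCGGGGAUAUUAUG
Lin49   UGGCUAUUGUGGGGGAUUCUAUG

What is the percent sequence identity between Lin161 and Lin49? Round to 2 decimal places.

65.22%

Differing sites — 3:A/G; 4:G/C; 6:U/A; 7:G/U; 8:C/U; 11:C/G; 18:A/U; 19:U/C.
15 of the 23 sites match, so the percent identity is 15/23 × 100 = 65.22%.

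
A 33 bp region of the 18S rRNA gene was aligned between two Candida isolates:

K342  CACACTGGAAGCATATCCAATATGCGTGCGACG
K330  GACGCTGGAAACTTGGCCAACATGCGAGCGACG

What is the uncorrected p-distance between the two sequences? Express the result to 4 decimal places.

0.2424

Mismatches occur at site 1 (C↔G), site 4 (A↔G), site 11 (G↔A), site 13 (A↔T), site 15 (A↔G), site 16 (T↔G), site 21 (T↔C), site 27 (T↔A).
There are 8 differences over 33 sites, so p = 8/33 = 0.2424.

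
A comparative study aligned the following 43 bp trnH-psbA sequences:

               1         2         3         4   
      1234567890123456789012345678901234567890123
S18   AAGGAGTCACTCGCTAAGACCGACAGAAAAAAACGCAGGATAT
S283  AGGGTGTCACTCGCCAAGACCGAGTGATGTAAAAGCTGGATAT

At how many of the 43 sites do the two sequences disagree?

Mismatches occur at site 2 (A/G), site 5 (A/T), site 15 (T/C), site 24 (C/G), site 25 (A/T), site 28 (A/T), site 29 (A/G), site 30 (A/T), site 34 (C/A), site 37 (A/T).
That gives 10 mismatches out of 43 aligned sites, so the Hamming distance is 10.

10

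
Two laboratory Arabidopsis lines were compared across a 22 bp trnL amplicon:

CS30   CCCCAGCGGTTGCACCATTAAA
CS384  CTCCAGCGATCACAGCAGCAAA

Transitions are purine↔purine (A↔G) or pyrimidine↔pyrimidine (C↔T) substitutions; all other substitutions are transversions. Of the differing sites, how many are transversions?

2

Mismatches occur at site 2 (C/T, transition), site 9 (G/A, transition), site 11 (T/C, transition), site 12 (G/A, transition), site 15 (C/G, transversion), site 18 (T/G, transversion), site 19 (T/C, transition).
Of the 7 differences, 5 transitions and 2 transversions, so the answer is 2.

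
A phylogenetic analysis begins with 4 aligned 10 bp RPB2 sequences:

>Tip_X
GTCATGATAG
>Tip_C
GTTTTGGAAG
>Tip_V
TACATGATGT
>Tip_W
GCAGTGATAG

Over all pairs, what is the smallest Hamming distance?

3

Pairwise Hamming distances:
  Tip_X vs Tip_C: 4
  Tip_X vs Tip_V: 4
  Tip_X vs Tip_W: 3
  Tip_C vs Tip_V: 8
  Tip_C vs Tip_W: 5
  Tip_V vs Tip_W: 6
The smallest is 3, between Tip_X and Tip_W.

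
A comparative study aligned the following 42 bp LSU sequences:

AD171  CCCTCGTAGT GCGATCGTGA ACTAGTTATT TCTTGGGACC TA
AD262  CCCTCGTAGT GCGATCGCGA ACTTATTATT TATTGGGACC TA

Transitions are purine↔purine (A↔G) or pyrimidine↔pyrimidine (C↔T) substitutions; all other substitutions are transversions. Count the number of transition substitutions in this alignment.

2

The sequences differ at positions 18 (T/C, transition), 24 (A/T, transversion), 25 (G/A, transition), 32 (C/A, transversion).
Of the 4 differences, 2 transitions and 2 transversions, so the answer is 2.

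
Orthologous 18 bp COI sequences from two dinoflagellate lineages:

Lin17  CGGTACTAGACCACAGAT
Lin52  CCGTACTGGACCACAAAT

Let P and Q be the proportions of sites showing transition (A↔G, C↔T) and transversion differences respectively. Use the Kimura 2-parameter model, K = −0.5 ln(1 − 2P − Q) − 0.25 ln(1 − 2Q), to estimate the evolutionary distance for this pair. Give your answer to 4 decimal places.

0.1922

Differing sites — 2:G/C (Tv); 8:A/G (Ti); 16:G/A (Ti).
Of the 3 differences, 2 transitions and 1 transversion over 18 sites: P = 2/18 = 0.111111, Q = 1/18 = 0.055556.
d = −0.5·ln(0.722222) − 0.25·ln(0.888888) = −0.5·(-0.325423) − 0.25·(-0.117784) = 0.1922.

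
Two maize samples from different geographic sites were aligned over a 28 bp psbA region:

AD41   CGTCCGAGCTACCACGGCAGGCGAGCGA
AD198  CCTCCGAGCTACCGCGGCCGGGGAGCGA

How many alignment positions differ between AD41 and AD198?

4

The sequences differ at positions 2 (G/C), 14 (A/G), 19 (A/C), 22 (C/G).
That gives 4 mismatches out of 28 aligned sites, so the Hamming distance is 4.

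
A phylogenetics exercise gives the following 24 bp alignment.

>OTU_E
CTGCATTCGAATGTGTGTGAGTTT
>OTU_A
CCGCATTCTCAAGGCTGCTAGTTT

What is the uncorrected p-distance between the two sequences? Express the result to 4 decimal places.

The sequences differ at positions 2 (T/C), 9 (G/T), 10 (A/C), 12 (T/A), 14 (T/G), 15 (G/C), 18 (T/C), 19 (G/T).
There are 8 differences over 24 sites, so p = 8/24 = 0.3333.

0.3333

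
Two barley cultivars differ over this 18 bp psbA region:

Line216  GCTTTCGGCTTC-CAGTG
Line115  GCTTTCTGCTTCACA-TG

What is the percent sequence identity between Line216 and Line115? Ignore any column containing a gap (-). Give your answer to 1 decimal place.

93.8%

Excluding the 2 gap columns leaves 16 comparable sites.
A single mismatch occurs at site 7 (G↔T).
15 of the 16 comparable sites match, so the percent identity is 15/16 × 100 = 93.8%.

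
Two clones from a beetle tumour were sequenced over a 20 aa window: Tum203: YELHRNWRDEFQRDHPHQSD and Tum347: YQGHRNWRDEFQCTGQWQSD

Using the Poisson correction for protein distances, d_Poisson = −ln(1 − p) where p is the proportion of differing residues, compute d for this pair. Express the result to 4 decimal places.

0.4308

Mismatches occur at site 2 (E→Q), site 3 (L→G), site 13 (R→C), site 14 (D→T), site 15 (H→G), site 16 (P→Q), site 17 (H→W).
p = 7/20 = 0.350000.
d = −ln(1 − 0.350000) = −ln(0.650000) = 0.4308.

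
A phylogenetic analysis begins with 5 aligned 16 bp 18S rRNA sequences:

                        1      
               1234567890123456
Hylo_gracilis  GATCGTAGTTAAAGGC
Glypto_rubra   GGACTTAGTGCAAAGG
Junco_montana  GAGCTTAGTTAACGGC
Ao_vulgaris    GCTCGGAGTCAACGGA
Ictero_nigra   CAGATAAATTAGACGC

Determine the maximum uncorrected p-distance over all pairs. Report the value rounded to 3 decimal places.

Pairwise Hamming distances:
  Hylo_gracilis vs Glypto_rubra: 7
  Hylo_gracilis vs Junco_montana: 3
  Hylo_gracilis vs Ao_vulgaris: 5
  Hylo_gracilis vs Ictero_nigra: 8
  Glypto_rubra vs Junco_montana: 7
  Glypto_rubra vs Ao_vulgaris: 9
  Glypto_rubra vs Ictero_nigra: 11
  Junco_montana vs Ao_vulgaris: 6
  Junco_montana vs Ictero_nigra: 7
  Ao_vulgaris vs Ictero_nigra: 12
The largest is 12 mismatches, between Ao_vulgaris and Ictero_nigra; p = 12/16 = 0.750.

0.750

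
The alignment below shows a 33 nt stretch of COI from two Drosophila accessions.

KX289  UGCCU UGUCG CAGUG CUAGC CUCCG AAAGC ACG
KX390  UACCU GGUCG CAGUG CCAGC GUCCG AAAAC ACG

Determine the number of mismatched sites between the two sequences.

The sequences differ at positions 2 (G/A), 6 (U/G), 17 (U/C), 21 (C/G), 29 (G/A).
That gives 5 mismatches out of 33 aligned sites, so the Hamming distance is 5.

5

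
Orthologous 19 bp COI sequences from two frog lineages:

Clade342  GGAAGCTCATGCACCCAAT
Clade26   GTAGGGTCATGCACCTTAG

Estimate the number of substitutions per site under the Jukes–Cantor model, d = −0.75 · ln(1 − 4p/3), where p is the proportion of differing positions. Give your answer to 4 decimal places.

The sequences differ at positions 2 (G/T), 4 (A/G), 6 (C/G), 16 (C/T), 17 (A/T), 19 (T/G).
p = 6/19 = 0.315789.
d = −0.75 · ln(1 − (4/3)·0.315789) = −0.75 · ln(0.578948) = −0.75 · (-0.546543) = 0.4099.

0.4099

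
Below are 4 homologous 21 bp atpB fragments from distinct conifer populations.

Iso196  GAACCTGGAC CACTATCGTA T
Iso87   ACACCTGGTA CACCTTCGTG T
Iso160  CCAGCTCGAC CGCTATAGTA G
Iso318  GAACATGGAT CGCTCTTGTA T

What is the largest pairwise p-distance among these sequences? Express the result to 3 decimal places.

0.524

Pairwise Hamming distances:
  Iso196 vs Iso87: 7
  Iso196 vs Iso160: 7
  Iso196 vs Iso318: 5
  Iso87 vs Iso160: 11
  Iso87 vs Iso318: 10
  Iso160 vs Iso318: 9
The largest is 11 mismatches, between Iso87 and Iso160; p = 11/21 = 0.524.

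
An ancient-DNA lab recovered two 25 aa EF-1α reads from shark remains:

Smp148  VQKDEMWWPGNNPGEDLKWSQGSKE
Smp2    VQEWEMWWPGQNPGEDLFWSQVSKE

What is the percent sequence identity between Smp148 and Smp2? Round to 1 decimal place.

The sequences differ at positions 3 (K/E), 4 (D/W), 11 (N/Q), 18 (K/F), 22 (G/V).
20 of the 25 sites match, so the percent identity is 20/25 × 100 = 80.0%.

80.0%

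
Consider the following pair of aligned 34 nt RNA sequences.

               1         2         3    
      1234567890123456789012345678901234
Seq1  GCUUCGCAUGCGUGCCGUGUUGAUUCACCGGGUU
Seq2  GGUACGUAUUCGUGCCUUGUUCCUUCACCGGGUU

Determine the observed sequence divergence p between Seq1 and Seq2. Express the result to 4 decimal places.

0.2059

Differing sites — 2:C/G; 4:U/A; 7:C/U; 10:G/U; 17:G/U; 22:G/C; 23:A/C.
There are 7 differences over 34 sites, so p = 7/34 = 0.2059.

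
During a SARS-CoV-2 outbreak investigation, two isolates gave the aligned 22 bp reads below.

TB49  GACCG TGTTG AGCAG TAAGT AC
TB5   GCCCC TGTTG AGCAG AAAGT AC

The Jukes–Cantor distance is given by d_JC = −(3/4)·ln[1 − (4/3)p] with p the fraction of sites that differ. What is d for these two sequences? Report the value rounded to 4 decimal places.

Mismatches occur at site 2 (A/C), site 5 (G/C), site 16 (T/A).
p = 3/22 = 0.136364.
d = −0.75 · ln(1 − (4/3)·0.136364) = −0.75 · ln(0.818181) = −0.75 · (-0.200672) = 0.1505.

0.1505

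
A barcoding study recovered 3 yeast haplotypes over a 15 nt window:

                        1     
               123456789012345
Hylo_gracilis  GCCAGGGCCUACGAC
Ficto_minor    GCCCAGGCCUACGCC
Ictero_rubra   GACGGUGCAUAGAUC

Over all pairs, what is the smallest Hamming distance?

3

Pairwise Hamming distances:
  Hylo_gracilis vs Ficto_minor: 3
  Hylo_gracilis vs Ictero_rubra: 7
  Ficto_minor vs Ictero_rubra: 8
The smallest is 3, between Hylo_gracilis and Ficto_minor.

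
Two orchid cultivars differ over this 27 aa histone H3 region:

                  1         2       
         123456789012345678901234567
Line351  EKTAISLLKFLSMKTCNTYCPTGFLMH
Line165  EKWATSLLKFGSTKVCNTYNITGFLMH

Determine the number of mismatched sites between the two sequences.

7

Differing sites — 3:T/W; 5:I/T; 11:L/G; 13:M/T; 15:T/V; 20:C/N; 21:P/I.
That gives 7 mismatches out of 27 aligned sites, so the Hamming distance is 7.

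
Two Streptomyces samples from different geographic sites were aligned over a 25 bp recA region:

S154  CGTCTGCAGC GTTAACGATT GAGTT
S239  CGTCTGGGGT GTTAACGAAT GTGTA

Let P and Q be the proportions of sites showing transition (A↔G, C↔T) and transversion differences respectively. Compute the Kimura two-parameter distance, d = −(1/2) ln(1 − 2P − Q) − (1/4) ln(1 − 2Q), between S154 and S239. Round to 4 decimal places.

Mismatches occur at site 7 (C/G, transversion), site 8 (A/G, transition), site 10 (C/T, transition), site 19 (T/A, transversion), site 22 (A/T, transversion), site 25 (T/A, transversion).
Of the 6 differences, 2 transitions and 4 transversions over 25 sites: P = 2/25 = 0.080000, Q = 4/25 = 0.160000.
d = −0.5·ln(0.680000) − 0.25·ln(0.680000) = −0.5·(-0.385662) − 0.25·(-0.385662) = 0.2892.

0.2892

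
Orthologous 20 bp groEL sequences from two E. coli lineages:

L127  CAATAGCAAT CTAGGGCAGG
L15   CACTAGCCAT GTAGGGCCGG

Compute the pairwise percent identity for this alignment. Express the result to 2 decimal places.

The sequences differ at positions 3 (A/C), 8 (A/C), 11 (C/G), 18 (A/C).
16 of the 20 sites match, so the percent identity is 16/20 × 100 = 80.00%.

80.00%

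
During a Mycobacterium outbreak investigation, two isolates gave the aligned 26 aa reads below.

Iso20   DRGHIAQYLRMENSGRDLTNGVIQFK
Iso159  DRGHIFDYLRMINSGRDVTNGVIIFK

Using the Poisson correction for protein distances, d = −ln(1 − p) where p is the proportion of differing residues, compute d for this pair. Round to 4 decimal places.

The sequences differ at positions 6 (A/F), 7 (Q/D), 12 (E/I), 18 (L/V), 24 (Q/I).
p = 5/26 = 0.192308.
d = −ln(1 − 0.192308) = −ln(0.807692) = 0.2136.

0.2136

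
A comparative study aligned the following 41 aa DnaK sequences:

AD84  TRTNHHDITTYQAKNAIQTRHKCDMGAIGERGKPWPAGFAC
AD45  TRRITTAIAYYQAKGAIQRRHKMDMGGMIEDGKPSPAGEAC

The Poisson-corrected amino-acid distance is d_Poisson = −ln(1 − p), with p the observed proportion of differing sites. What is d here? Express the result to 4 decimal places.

0.4947

The sequences differ at positions 3 (T/R), 4 (N/I), 5 (H/T), 6 (H/T), 7 (D/A), 9 (T/A), 10 (T/Y), 15 (N/G), 19 (T/R), 23 (C/M), 27 (A/G), 28 (I/M), 29 (G/I), 31 (R/D), 35 (W/S), 39 (F/E).
p = 16/41 = 0.390244.
d = −ln(1 − 0.390244) = −ln(0.609756) = 0.4947.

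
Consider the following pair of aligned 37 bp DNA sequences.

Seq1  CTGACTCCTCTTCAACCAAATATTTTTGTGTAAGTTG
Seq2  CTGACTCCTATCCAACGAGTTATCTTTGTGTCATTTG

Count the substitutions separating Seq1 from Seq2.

8

Mismatches occur at site 10 (C→A), site 12 (T→C), site 17 (C→G), site 19 (A→G), site 20 (A→T), site 24 (T→C), site 32 (A→C), site 34 (G→T).
That gives 8 mismatches out of 37 aligned sites, so the Hamming distance is 8.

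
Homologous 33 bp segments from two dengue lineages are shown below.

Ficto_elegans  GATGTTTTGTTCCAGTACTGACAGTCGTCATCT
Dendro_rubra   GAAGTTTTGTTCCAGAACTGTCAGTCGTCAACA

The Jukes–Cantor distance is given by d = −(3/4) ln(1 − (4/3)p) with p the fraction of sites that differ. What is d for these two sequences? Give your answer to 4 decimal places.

0.1693

The sequences differ at positions 3 (T/A), 16 (T/A), 21 (A/T), 31 (T/A), 33 (T/A).
p = 5/33 = 0.151515.
d = −0.75 · ln(1 − (4/3)·0.151515) = −0.75 · ln(0.797980) = −0.75 · (-0.225672) = 0.1693.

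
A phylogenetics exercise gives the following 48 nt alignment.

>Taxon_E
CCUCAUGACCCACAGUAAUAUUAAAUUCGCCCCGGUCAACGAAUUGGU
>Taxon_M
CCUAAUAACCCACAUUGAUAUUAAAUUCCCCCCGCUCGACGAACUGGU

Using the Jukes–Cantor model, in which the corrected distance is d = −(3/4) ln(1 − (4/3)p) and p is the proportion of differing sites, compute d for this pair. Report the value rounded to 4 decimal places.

0.1885

Differing sites — 4:C/A; 7:G/A; 15:G/U; 17:A/G; 29:G/C; 35:G/C; 38:A/G; 44:U/C.
p = 8/48 = 0.166667.
d = −0.75 · ln(1 − (4/3)·0.166667) = −0.75 · ln(0.777777) = −0.75 · (-0.251315) = 0.1885.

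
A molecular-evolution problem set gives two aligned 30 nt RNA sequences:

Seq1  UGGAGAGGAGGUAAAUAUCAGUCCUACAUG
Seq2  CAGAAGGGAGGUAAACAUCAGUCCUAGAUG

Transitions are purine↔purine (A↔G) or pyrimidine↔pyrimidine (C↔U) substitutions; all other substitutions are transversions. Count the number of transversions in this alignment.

Differing sites — 1:U/C (Ti); 2:G/A (Ti); 5:G/A (Ti); 6:A/G (Ti); 16:U/C (Ti); 27:C/G (Tv).
Of the 6 differences, 5 transitions and 1 transversion, so the answer is 1.

1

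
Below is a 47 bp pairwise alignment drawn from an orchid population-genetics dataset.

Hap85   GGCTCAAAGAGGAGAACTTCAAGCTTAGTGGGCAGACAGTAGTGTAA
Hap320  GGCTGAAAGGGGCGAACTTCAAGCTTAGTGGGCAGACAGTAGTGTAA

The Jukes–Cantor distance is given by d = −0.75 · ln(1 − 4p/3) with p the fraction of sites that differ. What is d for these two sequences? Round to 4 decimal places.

0.0667

The sequences differ at positions 5 (C/G), 10 (A/G), 13 (A/C).
p = 3/47 = 0.063830.
d = −0.75 · ln(1 − (4/3)·0.063830) = −0.75 · ln(0.914893) = −0.75 · (-0.088948) = 0.0667.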